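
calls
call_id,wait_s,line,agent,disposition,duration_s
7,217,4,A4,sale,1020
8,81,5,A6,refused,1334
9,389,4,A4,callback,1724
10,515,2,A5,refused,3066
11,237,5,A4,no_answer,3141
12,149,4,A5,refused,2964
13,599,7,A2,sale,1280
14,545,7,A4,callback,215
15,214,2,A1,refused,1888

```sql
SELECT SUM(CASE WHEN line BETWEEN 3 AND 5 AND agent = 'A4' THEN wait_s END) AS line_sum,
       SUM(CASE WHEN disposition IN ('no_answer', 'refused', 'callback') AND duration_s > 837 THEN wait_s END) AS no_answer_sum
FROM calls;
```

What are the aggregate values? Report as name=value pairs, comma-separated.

line_sum=843, no_answer_sum=1585

[line_sum: line BETWEEN 3 AND 5 AND agent = 'A4']
call_id=7: ✓ → 217
call_id=8: ✗
call_id=9: ✓ → 389
call_id=10: ✗
call_id=11: ✓ → 237
call_id=12: ✗
call_id=13: ✗
call_id=14: ✗
call_id=15: ✗
line_sum = 217 + 389 + 237 = 843
—
[no_answer_sum: disposition IN ('no_answer', 'refused', 'callback') AND duration_s > 837]
call_id=7: ✗
call_id=8: ✓ → 81
call_id=9: ✓ → 389
call_id=10: ✓ → 515
call_id=11: ✓ → 237
call_id=12: ✓ → 149
call_id=13: ✗
call_id=14: ✗
call_id=15: ✓ → 214
no_answer_sum = 81 + 389 + 515 + 237 + 149 + 214 = 1585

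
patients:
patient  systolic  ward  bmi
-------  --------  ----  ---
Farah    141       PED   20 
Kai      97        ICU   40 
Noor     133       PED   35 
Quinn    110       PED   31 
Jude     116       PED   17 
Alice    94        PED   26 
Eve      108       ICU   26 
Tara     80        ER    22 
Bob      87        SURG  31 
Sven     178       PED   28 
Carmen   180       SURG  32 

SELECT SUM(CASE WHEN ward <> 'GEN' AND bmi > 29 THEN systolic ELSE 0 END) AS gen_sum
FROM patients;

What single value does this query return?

607

patient=Farah: ✗
patient=Kai: ✓ → 97
patient=Noor: ✓ → 133
patient=Quinn: ✓ → 110
patient=Jude: ✗
patient=Alice: ✗
patient=Eve: ✗
patient=Tara: ✗
patient=Bob: ✓ → 87
patient=Sven: ✗
patient=Carmen: ✓ → 180
gen_sum = 97 + 133 + 110 + 87 + 180 = 607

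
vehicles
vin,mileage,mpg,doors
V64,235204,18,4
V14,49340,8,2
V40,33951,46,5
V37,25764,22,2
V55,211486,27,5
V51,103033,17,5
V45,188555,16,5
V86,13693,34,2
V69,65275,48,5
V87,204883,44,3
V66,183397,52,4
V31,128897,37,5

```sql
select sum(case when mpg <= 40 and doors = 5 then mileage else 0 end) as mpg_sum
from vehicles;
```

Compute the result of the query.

vin=V64: ✗
vin=V14: ✗
vin=V40: ✗
vin=V37: ✗
vin=V55: ✓ → 211486
vin=V51: ✓ → 103033
vin=V45: ✓ → 188555
vin=V86: ✗
vin=V69: ✗
vin=V87: ✗
vin=V66: ✗
vin=V31: ✓ → 128897
mpg_sum = 211486 + 103033 + 188555 + 128897 = 631971

631971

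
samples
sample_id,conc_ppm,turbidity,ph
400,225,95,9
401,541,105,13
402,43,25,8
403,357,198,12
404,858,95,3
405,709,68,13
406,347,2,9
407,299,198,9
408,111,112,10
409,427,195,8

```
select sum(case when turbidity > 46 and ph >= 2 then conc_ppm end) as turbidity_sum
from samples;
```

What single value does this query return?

3527

sample_id=400: ✓ → 225
sample_id=401: ✓ → 541
sample_id=402: ✗
sample_id=403: ✓ → 357
sample_id=404: ✓ → 858
sample_id=405: ✓ → 709
sample_id=406: ✗
sample_id=407: ✓ → 299
sample_id=408: ✓ → 111
sample_id=409: ✓ → 427
turbidity_sum = 225 + 541 + 357 + 858 + 709 + 299 + 111 + 427 = 3527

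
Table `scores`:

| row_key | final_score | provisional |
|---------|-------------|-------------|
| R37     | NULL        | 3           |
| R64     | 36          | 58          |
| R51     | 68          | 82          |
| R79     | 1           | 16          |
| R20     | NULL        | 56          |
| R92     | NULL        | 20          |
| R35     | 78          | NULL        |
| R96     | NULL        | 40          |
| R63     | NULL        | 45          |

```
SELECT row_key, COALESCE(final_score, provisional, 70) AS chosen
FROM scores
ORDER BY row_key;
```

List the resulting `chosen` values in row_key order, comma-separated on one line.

row_key=R20: final_score=NULL, provisional=56 → 56
row_key=R35: final_score=78 → 78
row_key=R37: final_score=NULL, provisional=3 → 3
row_key=R51: final_score=68 → 68
row_key=R63: final_score=NULL, provisional=45 → 45
row_key=R64: final_score=36 → 36
row_key=R79: final_score=1 → 1
row_key=R92: final_score=NULL, provisional=20 → 20
row_key=R96: final_score=NULL, provisional=40 → 40

56, 78, 3, 68, 45, 36, 1, 20, 40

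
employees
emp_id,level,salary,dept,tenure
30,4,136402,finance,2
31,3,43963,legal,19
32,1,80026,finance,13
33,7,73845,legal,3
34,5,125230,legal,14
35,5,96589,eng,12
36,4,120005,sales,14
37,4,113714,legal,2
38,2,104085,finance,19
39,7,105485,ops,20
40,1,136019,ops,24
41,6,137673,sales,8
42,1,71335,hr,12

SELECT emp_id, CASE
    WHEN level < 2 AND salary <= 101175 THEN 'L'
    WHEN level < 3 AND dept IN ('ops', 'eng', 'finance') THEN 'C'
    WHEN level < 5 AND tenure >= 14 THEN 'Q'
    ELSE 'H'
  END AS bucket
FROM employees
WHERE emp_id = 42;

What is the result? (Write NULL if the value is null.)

emp_id = 42: level=1, salary=71335, dept=hr, tenure=12.
level < 2 AND salary <= 101175 → true → L

L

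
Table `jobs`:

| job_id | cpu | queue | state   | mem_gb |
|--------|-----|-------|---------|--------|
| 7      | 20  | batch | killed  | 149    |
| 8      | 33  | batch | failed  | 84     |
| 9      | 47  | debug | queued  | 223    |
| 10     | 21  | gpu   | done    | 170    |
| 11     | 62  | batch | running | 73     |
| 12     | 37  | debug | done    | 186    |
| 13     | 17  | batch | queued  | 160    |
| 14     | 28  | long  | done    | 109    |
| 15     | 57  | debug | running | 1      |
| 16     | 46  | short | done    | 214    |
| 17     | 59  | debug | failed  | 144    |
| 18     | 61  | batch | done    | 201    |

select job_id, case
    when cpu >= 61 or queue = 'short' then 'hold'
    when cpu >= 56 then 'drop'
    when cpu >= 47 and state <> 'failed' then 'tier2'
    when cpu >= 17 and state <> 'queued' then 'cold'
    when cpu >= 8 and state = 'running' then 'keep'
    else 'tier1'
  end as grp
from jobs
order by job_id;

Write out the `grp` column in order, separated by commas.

cold, cold, tier2, cold, hold, cold, tier1, cold, drop, hold, drop, hold

job_id=7: cpu >= 17 and state <> 'queued' → cold
job_id=8: cpu >= 17 and state <> 'queued' → cold
job_id=9: cpu >= 47 and state <> 'failed' → tier2
job_id=10: cpu >= 17 and state <> 'queued' → cold
job_id=11: cpu >= 61 or queue = 'short' → hold
job_id=12: cpu >= 17 and state <> 'queued' → cold
job_id=13: ELSE → tier1
job_id=14: cpu >= 17 and state <> 'queued' → cold
job_id=15: cpu >= 56 → drop
job_id=16: cpu >= 61 or queue = 'short' → hold
job_id=17: cpu >= 56 → drop
job_id=18: cpu >= 61 or queue = 'short' → hold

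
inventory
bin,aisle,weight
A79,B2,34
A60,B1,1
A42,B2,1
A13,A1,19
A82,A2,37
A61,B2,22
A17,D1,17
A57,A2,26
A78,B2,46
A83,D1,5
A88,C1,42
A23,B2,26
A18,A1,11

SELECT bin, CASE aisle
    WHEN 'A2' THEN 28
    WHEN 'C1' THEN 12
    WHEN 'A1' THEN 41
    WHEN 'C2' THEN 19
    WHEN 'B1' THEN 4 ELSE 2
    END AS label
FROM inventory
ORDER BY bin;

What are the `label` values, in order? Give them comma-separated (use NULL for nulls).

bin=A13: aisle='A1' → 41
bin=A17: ELSE → 2
bin=A18: aisle='A1' → 41
bin=A23: ELSE → 2
bin=A42: ELSE → 2
bin=A57: aisle='A2' → 28
bin=A60: aisle='B1' → 4
bin=A61: ELSE → 2
bin=A78: ELSE → 2
bin=A79: ELSE → 2
bin=A82: aisle='A2' → 28
bin=A83: ELSE → 2
bin=A88: aisle='C1' → 12

41, 2, 41, 2, 2, 28, 4, 2, 2, 2, 28, 2, 12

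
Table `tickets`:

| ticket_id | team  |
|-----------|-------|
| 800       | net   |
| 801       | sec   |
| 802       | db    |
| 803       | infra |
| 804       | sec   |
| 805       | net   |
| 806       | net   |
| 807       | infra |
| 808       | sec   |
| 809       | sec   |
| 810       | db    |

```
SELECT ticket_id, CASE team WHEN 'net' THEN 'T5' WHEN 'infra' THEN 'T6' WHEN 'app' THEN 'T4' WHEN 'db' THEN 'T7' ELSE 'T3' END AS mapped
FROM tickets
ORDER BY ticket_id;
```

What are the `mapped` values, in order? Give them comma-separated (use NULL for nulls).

ticket_id=800: team='net' → T5
ticket_id=801: ELSE → T3
ticket_id=802: team='db' → T7
ticket_id=803: team='infra' → T6
ticket_id=804: ELSE → T3
ticket_id=805: team='net' → T5
ticket_id=806: team='net' → T5
ticket_id=807: team='infra' → T6
ticket_id=808: ELSE → T3
ticket_id=809: ELSE → T3
ticket_id=810: team='db' → T7

T5, T3, T7, T6, T3, T5, T5, T6, T3, T3, T7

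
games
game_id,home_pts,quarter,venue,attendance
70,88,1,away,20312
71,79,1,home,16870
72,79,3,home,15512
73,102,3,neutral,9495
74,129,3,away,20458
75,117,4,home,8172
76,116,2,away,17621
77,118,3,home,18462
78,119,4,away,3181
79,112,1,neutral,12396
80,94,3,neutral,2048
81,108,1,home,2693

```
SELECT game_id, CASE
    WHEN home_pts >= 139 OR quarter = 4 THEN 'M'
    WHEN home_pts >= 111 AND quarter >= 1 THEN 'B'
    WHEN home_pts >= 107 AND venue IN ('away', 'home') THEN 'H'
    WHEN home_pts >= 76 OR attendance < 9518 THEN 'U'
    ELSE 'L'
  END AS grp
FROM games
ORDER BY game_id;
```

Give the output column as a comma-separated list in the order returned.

U, U, U, U, B, M, B, B, M, B, U, H

game_id=70: home_pts >= 76 OR attendance < 9518 → U
game_id=71: home_pts >= 76 OR attendance < 9518 → U
game_id=72: home_pts >= 76 OR attendance < 9518 → U
game_id=73: home_pts >= 76 OR attendance < 9518 → U
game_id=74: home_pts >= 111 AND quarter >= 1 → B
game_id=75: home_pts >= 139 OR quarter = 4 → M
game_id=76: home_pts >= 111 AND quarter >= 1 → B
game_id=77: home_pts >= 111 AND quarter >= 1 → B
game_id=78: home_pts >= 139 OR quarter = 4 → M
game_id=79: home_pts >= 111 AND quarter >= 1 → B
game_id=80: home_pts >= 76 OR attendance < 9518 → U
game_id=81: home_pts >= 107 AND venue IN ('away', 'home') → H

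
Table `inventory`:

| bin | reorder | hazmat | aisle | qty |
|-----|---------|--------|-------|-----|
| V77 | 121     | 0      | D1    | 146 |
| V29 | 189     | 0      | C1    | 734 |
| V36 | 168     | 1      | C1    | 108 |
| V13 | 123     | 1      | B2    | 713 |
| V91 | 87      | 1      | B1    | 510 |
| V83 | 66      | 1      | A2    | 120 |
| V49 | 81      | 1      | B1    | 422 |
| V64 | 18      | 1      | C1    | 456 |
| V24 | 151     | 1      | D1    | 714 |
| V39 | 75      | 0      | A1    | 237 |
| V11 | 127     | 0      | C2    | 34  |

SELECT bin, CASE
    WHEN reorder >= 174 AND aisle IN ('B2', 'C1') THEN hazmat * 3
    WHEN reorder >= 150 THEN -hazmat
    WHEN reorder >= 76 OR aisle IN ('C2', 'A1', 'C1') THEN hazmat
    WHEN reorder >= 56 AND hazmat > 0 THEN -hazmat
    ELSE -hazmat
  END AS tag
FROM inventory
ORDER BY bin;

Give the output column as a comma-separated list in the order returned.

bin=V11: reorder >= 76 OR aisle IN ('C2', 'A1', 'C1') → 0
bin=V13: reorder >= 76 OR aisle IN ('C2', 'A1', 'C1') → 1
bin=V24: reorder >= 150 → -1
bin=V29: reorder >= 174 AND aisle IN ('B2', 'C1') → 0
bin=V36: reorder >= 150 → -1
bin=V39: reorder >= 76 OR aisle IN ('C2', 'A1', 'C1') → 0
bin=V49: reorder >= 76 OR aisle IN ('C2', 'A1', 'C1') → 1
bin=V64: reorder >= 76 OR aisle IN ('C2', 'A1', 'C1') → 1
bin=V77: reorder >= 76 OR aisle IN ('C2', 'A1', 'C1') → 0
bin=V83: reorder >= 56 AND hazmat > 0 → -1
bin=V91: reorder >= 76 OR aisle IN ('C2', 'A1', 'C1') → 1

0, 1, -1, 0, -1, 0, 1, 1, 0, -1, 1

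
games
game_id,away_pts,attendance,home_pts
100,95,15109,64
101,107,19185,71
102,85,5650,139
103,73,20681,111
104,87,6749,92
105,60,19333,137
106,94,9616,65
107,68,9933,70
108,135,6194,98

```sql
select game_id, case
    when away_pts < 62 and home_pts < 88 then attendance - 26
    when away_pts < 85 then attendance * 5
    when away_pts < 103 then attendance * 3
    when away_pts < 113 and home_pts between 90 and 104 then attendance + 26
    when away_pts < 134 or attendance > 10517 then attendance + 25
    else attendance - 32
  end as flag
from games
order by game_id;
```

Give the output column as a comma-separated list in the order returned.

game_id=100: away_pts < 103 → 45327
game_id=101: away_pts < 134 or attendance > 10517 → 19210
game_id=102: away_pts < 103 → 16950
game_id=103: away_pts < 85 → 103405
game_id=104: away_pts < 103 → 20247
game_id=105: away_pts < 85 → 96665
game_id=106: away_pts < 103 → 28848
game_id=107: away_pts < 85 → 49665
game_id=108: ELSE → 6162

45327, 19210, 16950, 103405, 20247, 96665, 28848, 49665, 6162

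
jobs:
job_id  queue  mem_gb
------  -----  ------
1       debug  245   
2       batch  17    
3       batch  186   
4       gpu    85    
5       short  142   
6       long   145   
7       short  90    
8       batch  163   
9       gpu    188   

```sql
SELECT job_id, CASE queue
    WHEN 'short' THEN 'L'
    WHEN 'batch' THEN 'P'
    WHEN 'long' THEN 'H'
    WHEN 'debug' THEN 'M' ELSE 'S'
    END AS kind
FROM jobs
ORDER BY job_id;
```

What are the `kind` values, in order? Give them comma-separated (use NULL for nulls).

M, P, P, S, L, H, L, P, S

job_id=1: queue='debug' → M
job_id=2: queue='batch' → P
job_id=3: queue='batch' → P
job_id=4: ELSE → S
job_id=5: queue='short' → L
job_id=6: queue='long' → H
job_id=7: queue='short' → L
job_id=8: queue='batch' → P
job_id=9: ELSE → S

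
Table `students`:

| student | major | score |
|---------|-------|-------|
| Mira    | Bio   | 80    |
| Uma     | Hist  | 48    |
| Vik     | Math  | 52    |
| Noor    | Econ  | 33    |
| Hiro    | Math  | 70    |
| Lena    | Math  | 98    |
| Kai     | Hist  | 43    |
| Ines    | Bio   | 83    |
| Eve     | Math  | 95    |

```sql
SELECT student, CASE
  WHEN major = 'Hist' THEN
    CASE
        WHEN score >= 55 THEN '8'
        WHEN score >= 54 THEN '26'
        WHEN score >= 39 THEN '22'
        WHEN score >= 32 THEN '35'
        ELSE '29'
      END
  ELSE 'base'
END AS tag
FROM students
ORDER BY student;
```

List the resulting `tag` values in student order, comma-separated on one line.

base, base, base, 22, base, base, base, 22, base

student=Eve: major='Math' → outer ELSE → base
student=Hiro: major='Math' → outer ELSE → base
student=Ines: major='Bio' → outer ELSE → base
student=Kai: major='Hist' → inner[score >= 39] → 22
student=Lena: major='Math' → outer ELSE → base
student=Mira: major='Bio' → outer ELSE → base
student=Noor: major='Econ' → outer ELSE → base
student=Uma: major='Hist' → inner[score >= 39] → 22
student=Vik: major='Math' → outer ELSE → base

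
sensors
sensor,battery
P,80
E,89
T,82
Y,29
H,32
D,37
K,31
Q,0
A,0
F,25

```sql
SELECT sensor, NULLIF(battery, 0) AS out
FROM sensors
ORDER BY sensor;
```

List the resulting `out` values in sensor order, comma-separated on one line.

sensor=A: battery=0 vs 0: equal → NULL
sensor=D: battery=37 vs 0: differ → 37
sensor=E: battery=89 vs 0: differ → 89
sensor=F: battery=25 vs 0: differ → 25
sensor=H: battery=32 vs 0: differ → 32
sensor=K: battery=31 vs 0: differ → 31
sensor=P: battery=80 vs 0: differ → 80
sensor=Q: battery=0 vs 0: equal → NULL
sensor=T: battery=82 vs 0: differ → 82
sensor=Y: battery=29 vs 0: differ → 29

NULL, 37, 89, 25, 32, 31, 80, NULL, 82, 29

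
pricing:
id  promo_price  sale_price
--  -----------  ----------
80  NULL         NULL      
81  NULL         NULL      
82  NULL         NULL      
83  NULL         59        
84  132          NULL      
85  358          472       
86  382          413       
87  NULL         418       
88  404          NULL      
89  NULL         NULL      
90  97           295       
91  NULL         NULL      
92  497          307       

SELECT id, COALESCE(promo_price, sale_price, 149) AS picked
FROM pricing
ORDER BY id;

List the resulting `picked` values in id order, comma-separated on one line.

149, 149, 149, 59, 132, 358, 382, 418, 404, 149, 97, 149, 497

id=80: promo_price=NULL, sale_price=NULL, → literal 149 → 149
id=81: promo_price=NULL, sale_price=NULL, → literal 149 → 149
id=82: promo_price=NULL, sale_price=NULL, → literal 149 → 149
id=83: promo_price=NULL, sale_price=59 → 59
id=84: promo_price=132 → 132
id=85: promo_price=358 → 358
id=86: promo_price=382 → 382
id=87: promo_price=NULL, sale_price=418 → 418
id=88: promo_price=404 → 404
id=89: promo_price=NULL, sale_price=NULL, → literal 149 → 149
id=90: promo_price=97 → 97
id=91: promo_price=NULL, sale_price=NULL, → literal 149 → 149
id=92: promo_price=497 → 497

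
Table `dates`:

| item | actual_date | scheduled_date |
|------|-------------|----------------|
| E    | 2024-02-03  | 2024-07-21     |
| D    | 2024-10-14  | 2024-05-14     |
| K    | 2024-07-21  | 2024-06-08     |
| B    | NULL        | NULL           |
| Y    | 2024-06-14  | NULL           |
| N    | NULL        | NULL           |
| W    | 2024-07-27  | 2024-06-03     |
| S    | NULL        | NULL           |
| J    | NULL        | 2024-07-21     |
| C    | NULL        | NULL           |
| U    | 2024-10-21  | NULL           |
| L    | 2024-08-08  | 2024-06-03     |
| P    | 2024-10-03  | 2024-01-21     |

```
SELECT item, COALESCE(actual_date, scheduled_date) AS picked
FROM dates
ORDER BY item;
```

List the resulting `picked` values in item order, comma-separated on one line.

NULL, NULL, 2024-10-14, 2024-02-03, 2024-07-21, 2024-07-21, 2024-08-08, NULL, 2024-10-03, NULL, 2024-10-21, 2024-07-27, 2024-06-14

item=B: actual_date=NULL, scheduled_date=NULL (all NULL) → NULL
item=C: actual_date=NULL, scheduled_date=NULL (all NULL) → NULL
item=D: actual_date=2024-10-14 → 2024-10-14
item=E: actual_date=2024-02-03 → 2024-02-03
item=J: actual_date=NULL, scheduled_date=2024-07-21 → 2024-07-21
item=K: actual_date=2024-07-21 → 2024-07-21
item=L: actual_date=2024-08-08 → 2024-08-08
item=N: actual_date=NULL, scheduled_date=NULL (all NULL) → NULL
item=P: actual_date=2024-10-03 → 2024-10-03
item=S: actual_date=NULL, scheduled_date=NULL (all NULL) → NULL
item=U: actual_date=2024-10-21 → 2024-10-21
item=W: actual_date=2024-07-27 → 2024-07-27
item=Y: actual_date=2024-06-14 → 2024-06-14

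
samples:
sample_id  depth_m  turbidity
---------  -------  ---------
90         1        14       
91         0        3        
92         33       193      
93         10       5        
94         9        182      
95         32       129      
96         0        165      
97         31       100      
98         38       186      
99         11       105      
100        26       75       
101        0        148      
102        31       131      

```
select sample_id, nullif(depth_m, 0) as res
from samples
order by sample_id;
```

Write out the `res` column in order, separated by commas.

1, NULL, 33, 10, 9, 32, NULL, 31, 38, 11, 26, NULL, 31

sample_id=90: depth_m=1 vs 0: differ → 1
sample_id=91: depth_m=0 vs 0: equal → NULL
sample_id=92: depth_m=33 vs 0: differ → 33
sample_id=93: depth_m=10 vs 0: differ → 10
sample_id=94: depth_m=9 vs 0: differ → 9
sample_id=95: depth_m=32 vs 0: differ → 32
sample_id=96: depth_m=0 vs 0: equal → NULL
sample_id=97: depth_m=31 vs 0: differ → 31
sample_id=98: depth_m=38 vs 0: differ → 38
sample_id=99: depth_m=11 vs 0: differ → 11
sample_id=100: depth_m=26 vs 0: differ → 26
sample_id=101: depth_m=0 vs 0: equal → NULL
sample_id=102: depth_m=31 vs 0: differ → 31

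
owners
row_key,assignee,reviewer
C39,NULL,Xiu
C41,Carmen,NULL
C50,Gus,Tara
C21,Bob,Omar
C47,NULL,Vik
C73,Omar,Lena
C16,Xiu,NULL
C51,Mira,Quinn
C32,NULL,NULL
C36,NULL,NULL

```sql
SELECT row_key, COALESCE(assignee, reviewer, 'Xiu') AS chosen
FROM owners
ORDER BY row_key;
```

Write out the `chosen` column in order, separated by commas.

Xiu, Bob, Xiu, Xiu, Xiu, Carmen, Vik, Gus, Mira, Omar

row_key=C16: assignee=Xiu → Xiu
row_key=C21: assignee=Bob → Bob
row_key=C32: assignee=NULL, reviewer=NULL, → literal Xiu → Xiu
row_key=C36: assignee=NULL, reviewer=NULL, → literal Xiu → Xiu
row_key=C39: assignee=NULL, reviewer=Xiu → Xiu
row_key=C41: assignee=Carmen → Carmen
row_key=C47: assignee=NULL, reviewer=Vik → Vik
row_key=C50: assignee=Gus → Gus
row_key=C51: assignee=Mira → Mira
row_key=C73: assignee=Omar → Omar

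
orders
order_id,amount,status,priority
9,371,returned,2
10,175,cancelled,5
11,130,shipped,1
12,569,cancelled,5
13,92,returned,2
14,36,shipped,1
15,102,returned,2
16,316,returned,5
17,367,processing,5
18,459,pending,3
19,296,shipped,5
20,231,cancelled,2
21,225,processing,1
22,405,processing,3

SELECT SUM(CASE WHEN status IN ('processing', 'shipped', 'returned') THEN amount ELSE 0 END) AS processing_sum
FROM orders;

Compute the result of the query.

2340

order_id=9: ✓ → 371
order_id=10: ✗
order_id=11: ✓ → 130
order_id=12: ✗
order_id=13: ✓ → 92
order_id=14: ✓ → 36
order_id=15: ✓ → 102
order_id=16: ✓ → 316
order_id=17: ✓ → 367
order_id=18: ✗
order_id=19: ✓ → 296
order_id=20: ✗
order_id=21: ✓ → 225
order_id=22: ✓ → 405
processing_sum = 371 + 130 + 92 + 36 + 102 + 316 + 367 + 296 + 225 + 405 = 2340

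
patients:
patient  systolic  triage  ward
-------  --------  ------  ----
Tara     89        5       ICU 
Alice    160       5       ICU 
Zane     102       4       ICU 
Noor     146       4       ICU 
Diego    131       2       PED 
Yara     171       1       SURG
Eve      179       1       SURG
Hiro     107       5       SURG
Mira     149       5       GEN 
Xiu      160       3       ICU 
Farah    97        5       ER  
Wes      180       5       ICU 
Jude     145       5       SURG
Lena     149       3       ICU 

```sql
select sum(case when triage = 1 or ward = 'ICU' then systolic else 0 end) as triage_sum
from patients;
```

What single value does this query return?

patient=Tara: ✓ → 89
patient=Alice: ✓ → 160
patient=Zane: ✓ → 102
patient=Noor: ✓ → 146
patient=Diego: ✗
patient=Yara: ✓ → 171
patient=Eve: ✓ → 179
patient=Hiro: ✗
patient=Mira: ✗
patient=Xiu: ✓ → 160
patient=Farah: ✗
patient=Wes: ✓ → 180
patient=Jude: ✗
patient=Lena: ✓ → 149
triage_sum = 89 + 160 + 102 + 146 + 171 + 179 + 160 + 180 + 149 = 1336

1336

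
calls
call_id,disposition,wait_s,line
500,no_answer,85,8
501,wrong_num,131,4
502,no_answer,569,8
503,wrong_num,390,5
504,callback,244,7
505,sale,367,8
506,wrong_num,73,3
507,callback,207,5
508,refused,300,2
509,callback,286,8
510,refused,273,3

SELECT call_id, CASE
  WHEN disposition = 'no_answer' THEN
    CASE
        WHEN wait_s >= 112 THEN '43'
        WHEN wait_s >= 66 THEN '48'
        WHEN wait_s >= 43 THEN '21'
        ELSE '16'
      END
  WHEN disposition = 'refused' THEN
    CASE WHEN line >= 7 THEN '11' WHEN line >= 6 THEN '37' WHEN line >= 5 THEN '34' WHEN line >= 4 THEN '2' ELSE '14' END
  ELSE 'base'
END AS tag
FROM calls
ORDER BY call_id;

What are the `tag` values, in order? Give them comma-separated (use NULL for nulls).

48, base, 43, base, base, base, base, base, 14, base, 14

call_id=500: disposition='no_answer' → inner[wait_s >= 66] → 48
call_id=501: disposition='wrong_num' → outer ELSE → base
call_id=502: disposition='no_answer' → inner[wait_s >= 112] → 43
call_id=503: disposition='wrong_num' → outer ELSE → base
call_id=504: disposition='callback' → outer ELSE → base
call_id=505: disposition='sale' → outer ELSE → base
call_id=506: disposition='wrong_num' → outer ELSE → base
call_id=507: disposition='callback' → outer ELSE → base
call_id=508: disposition='refused' → inner[ELSE] → 14
call_id=509: disposition='callback' → outer ELSE → base
call_id=510: disposition='refused' → inner[ELSE] → 14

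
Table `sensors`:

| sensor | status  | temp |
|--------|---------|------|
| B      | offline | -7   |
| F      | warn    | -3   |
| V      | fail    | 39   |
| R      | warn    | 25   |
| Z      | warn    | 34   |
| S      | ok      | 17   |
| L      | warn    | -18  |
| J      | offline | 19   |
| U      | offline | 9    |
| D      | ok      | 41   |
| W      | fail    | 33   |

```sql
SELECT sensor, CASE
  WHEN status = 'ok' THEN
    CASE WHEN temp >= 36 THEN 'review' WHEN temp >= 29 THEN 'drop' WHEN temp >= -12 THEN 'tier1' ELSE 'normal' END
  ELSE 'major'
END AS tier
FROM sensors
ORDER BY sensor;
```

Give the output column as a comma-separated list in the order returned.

major, review, major, major, major, major, tier1, major, major, major, major

sensor=B: status='offline' → outer ELSE → major
sensor=D: status='ok' → inner[temp >= 36] → review
sensor=F: status='warn' → outer ELSE → major
sensor=J: status='offline' → outer ELSE → major
sensor=L: status='warn' → outer ELSE → major
sensor=R: status='warn' → outer ELSE → major
sensor=S: status='ok' → inner[temp >= -12] → tier1
sensor=U: status='offline' → outer ELSE → major
sensor=V: status='fail' → outer ELSE → major
sensor=W: status='fail' → outer ELSE → major
sensor=Z: status='warn' → outer ELSE → major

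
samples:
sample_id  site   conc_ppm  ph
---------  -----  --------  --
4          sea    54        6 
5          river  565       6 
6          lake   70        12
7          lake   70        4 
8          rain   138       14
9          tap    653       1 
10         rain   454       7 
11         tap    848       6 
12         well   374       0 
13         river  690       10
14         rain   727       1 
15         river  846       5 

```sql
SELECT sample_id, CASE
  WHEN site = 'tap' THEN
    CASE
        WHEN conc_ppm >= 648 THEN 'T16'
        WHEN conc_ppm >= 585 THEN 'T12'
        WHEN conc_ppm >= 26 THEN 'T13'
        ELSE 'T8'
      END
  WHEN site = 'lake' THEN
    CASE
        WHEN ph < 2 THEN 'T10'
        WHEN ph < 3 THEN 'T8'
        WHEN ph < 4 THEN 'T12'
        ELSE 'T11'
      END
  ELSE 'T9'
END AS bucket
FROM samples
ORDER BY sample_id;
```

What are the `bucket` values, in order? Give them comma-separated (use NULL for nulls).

T9, T9, T11, T11, T9, T16, T9, T16, T9, T9, T9, T9

sample_id=4: site='sea' → outer ELSE → T9
sample_id=5: site='river' → outer ELSE → T9
sample_id=6: site='lake' → inner[ELSE] → T11
sample_id=7: site='lake' → inner[ELSE] → T11
sample_id=8: site='rain' → outer ELSE → T9
sample_id=9: site='tap' → inner[conc_ppm >= 648] → T16
sample_id=10: site='rain' → outer ELSE → T9
sample_id=11: site='tap' → inner[conc_ppm >= 648] → T16
sample_id=12: site='well' → outer ELSE → T9
sample_id=13: site='river' → outer ELSE → T9
sample_id=14: site='rain' → outer ELSE → T9
sample_id=15: site='river' → outer ELSE → T9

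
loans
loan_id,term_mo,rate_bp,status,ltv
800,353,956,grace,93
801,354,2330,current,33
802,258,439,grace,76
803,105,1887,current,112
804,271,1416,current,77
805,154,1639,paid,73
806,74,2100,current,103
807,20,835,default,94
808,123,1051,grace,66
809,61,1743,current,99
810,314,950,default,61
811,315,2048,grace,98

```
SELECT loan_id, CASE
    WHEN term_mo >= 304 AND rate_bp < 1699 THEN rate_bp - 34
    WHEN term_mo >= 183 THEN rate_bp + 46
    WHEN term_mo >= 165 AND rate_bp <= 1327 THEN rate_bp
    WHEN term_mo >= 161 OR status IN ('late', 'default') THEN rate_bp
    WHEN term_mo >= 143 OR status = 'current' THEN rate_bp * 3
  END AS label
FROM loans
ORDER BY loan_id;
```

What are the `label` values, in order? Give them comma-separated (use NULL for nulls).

922, 2376, 485, 5661, 1462, 4917, 6300, 835, NULL, 5229, 916, 2094

loan_id=800: term_mo >= 304 AND rate_bp < 1699 → 922
loan_id=801: term_mo >= 183 → 2376
loan_id=802: term_mo >= 183 → 485
loan_id=803: term_mo >= 143 OR status = 'current' → 5661
loan_id=804: term_mo >= 183 → 1462
loan_id=805: term_mo >= 143 OR status = 'current' → 4917
loan_id=806: term_mo >= 143 OR status = 'current' → 6300
loan_id=807: term_mo >= 161 OR status IN ('late', 'default') → 835
loan_id=808: (no match → NULL) → NULL
loan_id=809: term_mo >= 143 OR status = 'current' → 5229
loan_id=810: term_mo >= 304 AND rate_bp < 1699 → 916
loan_id=811: term_mo >= 183 → 2094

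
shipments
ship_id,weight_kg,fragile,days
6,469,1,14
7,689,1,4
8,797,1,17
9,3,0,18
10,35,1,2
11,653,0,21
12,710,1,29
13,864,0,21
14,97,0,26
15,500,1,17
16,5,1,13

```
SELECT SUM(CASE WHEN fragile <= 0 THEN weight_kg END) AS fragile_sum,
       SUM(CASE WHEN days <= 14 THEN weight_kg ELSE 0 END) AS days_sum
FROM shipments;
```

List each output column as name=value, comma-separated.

fragile_sum=1617, days_sum=1198

[fragile_sum: fragile <= 0]
ship_id=6: ✗
ship_id=7: ✗
ship_id=8: ✗
ship_id=9: ✓ → 3
ship_id=10: ✗
ship_id=11: ✓ → 653
ship_id=12: ✗
ship_id=13: ✓ → 864
ship_id=14: ✓ → 97
ship_id=15: ✗
ship_id=16: ✗
fragile_sum = 3 + 653 + 864 + 97 = 1617
—
[days_sum: days <= 14]
ship_id=6: ✓ → 469
ship_id=7: ✓ → 689
ship_id=8: ✗
ship_id=9: ✗
ship_id=10: ✓ → 35
ship_id=11: ✗
ship_id=12: ✗
ship_id=13: ✗
ship_id=14: ✗
ship_id=15: ✗
ship_id=16: ✓ → 5
days_sum = 469 + 689 + 35 + 5 = 1198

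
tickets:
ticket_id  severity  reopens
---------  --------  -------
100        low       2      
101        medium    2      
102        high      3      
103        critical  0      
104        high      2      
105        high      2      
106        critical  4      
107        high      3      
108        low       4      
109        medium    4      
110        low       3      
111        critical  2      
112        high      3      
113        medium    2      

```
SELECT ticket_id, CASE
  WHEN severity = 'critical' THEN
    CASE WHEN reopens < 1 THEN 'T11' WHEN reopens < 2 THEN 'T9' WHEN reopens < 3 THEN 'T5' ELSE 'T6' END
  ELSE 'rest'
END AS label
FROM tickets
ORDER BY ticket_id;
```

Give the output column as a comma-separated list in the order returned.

ticket_id=100: severity='low' → outer ELSE → rest
ticket_id=101: severity='medium' → outer ELSE → rest
ticket_id=102: severity='high' → outer ELSE → rest
ticket_id=103: severity='critical' → inner[reopens < 1] → T11
ticket_id=104: severity='high' → outer ELSE → rest
ticket_id=105: severity='high' → outer ELSE → rest
ticket_id=106: severity='critical' → inner[ELSE] → T6
ticket_id=107: severity='high' → outer ELSE → rest
ticket_id=108: severity='low' → outer ELSE → rest
ticket_id=109: severity='medium' → outer ELSE → rest
ticket_id=110: severity='low' → outer ELSE → rest
ticket_id=111: severity='critical' → inner[reopens < 3] → T5
ticket_id=112: severity='high' → outer ELSE → rest
ticket_id=113: severity='medium' → outer ELSE → rest

rest, rest, rest, T11, rest, rest, T6, rest, rest, rest, rest, T5, rest, rest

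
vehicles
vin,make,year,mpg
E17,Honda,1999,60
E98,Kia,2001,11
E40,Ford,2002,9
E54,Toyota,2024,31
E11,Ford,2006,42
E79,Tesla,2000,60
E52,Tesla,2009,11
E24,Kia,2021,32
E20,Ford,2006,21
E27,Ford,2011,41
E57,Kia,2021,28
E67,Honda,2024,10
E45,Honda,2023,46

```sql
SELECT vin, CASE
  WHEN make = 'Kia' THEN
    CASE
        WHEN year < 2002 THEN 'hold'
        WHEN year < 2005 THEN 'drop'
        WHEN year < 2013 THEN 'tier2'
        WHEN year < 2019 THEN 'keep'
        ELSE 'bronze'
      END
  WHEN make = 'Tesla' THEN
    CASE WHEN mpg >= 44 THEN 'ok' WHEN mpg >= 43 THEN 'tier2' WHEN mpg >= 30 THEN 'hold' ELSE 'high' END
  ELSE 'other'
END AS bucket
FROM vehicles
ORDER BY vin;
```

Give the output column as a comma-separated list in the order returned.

vin=E11: make='Ford' → outer ELSE → other
vin=E17: make='Honda' → outer ELSE → other
vin=E20: make='Ford' → outer ELSE → other
vin=E24: make='Kia' → inner[ELSE] → bronze
vin=E27: make='Ford' → outer ELSE → other
vin=E40: make='Ford' → outer ELSE → other
vin=E45: make='Honda' → outer ELSE → other
vin=E52: make='Tesla' → inner[ELSE] → high
vin=E54: make='Toyota' → outer ELSE → other
vin=E57: make='Kia' → inner[ELSE] → bronze
vin=E67: make='Honda' → outer ELSE → other
vin=E79: make='Tesla' → inner[mpg >= 44] → ok
vin=E98: make='Kia' → inner[year < 2002] → hold

other, other, other, bronze, other, other, other, high, other, bronze, other, ok, hold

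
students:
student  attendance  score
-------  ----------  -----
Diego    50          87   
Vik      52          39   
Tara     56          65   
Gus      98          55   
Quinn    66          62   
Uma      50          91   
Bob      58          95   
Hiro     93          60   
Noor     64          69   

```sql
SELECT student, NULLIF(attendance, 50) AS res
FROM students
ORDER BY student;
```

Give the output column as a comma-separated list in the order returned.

58, NULL, 98, 93, 64, 66, 56, NULL, 52

student=Bob: attendance=58 vs 50: differ → 58
student=Diego: attendance=50 vs 50: equal → NULL
student=Gus: attendance=98 vs 50: differ → 98
student=Hiro: attendance=93 vs 50: differ → 93
student=Noor: attendance=64 vs 50: differ → 64
student=Quinn: attendance=66 vs 50: differ → 66
student=Tara: attendance=56 vs 50: differ → 56
student=Uma: attendance=50 vs 50: equal → NULL
student=Vik: attendance=52 vs 50: differ → 52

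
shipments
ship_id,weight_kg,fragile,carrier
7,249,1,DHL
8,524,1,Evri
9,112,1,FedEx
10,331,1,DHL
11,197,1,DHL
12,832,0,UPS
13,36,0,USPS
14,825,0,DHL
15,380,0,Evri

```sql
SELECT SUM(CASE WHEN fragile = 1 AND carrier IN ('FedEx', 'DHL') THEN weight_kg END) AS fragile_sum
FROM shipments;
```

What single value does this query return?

ship_id=7: ✓ → 249
ship_id=8: ✗
ship_id=9: ✓ → 112
ship_id=10: ✓ → 331
ship_id=11: ✓ → 197
ship_id=12: ✗
ship_id=13: ✗
ship_id=14: ✗
ship_id=15: ✗
fragile_sum = 249 + 112 + 331 + 197 = 889

889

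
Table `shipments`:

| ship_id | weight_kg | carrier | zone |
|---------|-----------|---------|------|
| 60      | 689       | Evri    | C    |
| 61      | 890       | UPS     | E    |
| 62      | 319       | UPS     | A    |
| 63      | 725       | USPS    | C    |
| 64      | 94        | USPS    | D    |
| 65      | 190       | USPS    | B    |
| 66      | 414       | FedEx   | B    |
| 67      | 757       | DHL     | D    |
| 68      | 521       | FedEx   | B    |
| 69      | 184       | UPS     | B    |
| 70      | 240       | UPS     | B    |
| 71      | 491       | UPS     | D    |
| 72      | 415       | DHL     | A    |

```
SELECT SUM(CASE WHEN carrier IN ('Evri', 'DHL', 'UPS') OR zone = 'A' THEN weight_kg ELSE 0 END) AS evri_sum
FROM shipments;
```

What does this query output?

3985

ship_id=60: ✓ → 689
ship_id=61: ✓ → 890
ship_id=62: ✓ → 319
ship_id=63: ✗
ship_id=64: ✗
ship_id=65: ✗
ship_id=66: ✗
ship_id=67: ✓ → 757
ship_id=68: ✗
ship_id=69: ✓ → 184
ship_id=70: ✓ → 240
ship_id=71: ✓ → 491
ship_id=72: ✓ → 415
evri_sum = 689 + 890 + 319 + 757 + 184 + 240 + 491 + 415 = 3985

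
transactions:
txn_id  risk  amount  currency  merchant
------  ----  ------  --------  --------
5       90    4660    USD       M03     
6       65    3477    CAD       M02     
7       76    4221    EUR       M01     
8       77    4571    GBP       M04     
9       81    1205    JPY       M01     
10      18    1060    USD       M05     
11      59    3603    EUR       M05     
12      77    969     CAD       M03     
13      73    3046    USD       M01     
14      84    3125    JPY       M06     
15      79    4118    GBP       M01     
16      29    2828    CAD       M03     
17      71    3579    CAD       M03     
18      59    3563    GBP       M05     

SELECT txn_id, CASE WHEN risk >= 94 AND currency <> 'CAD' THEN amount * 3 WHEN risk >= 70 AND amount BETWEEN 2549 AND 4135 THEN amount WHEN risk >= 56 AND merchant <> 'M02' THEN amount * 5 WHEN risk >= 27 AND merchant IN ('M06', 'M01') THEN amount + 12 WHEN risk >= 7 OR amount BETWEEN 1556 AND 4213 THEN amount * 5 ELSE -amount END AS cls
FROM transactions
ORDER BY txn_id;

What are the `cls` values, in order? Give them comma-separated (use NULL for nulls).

txn_id=5: risk >= 56 AND merchant <> 'M02' → 23300
txn_id=6: risk >= 7 OR amount BETWEEN 1556 AND 4213 → 17385
txn_id=7: risk >= 56 AND merchant <> 'M02' → 21105
txn_id=8: risk >= 56 AND merchant <> 'M02' → 22855
txn_id=9: risk >= 56 AND merchant <> 'M02' → 6025
txn_id=10: risk >= 7 OR amount BETWEEN 1556 AND 4213 → 5300
txn_id=11: risk >= 56 AND merchant <> 'M02' → 18015
txn_id=12: risk >= 56 AND merchant <> 'M02' → 4845
txn_id=13: risk >= 70 AND amount BETWEEN 2549 AND 4135 → 3046
txn_id=14: risk >= 70 AND amount BETWEEN 2549 AND 4135 → 3125
txn_id=15: risk >= 70 AND amount BETWEEN 2549 AND 4135 → 4118
txn_id=16: risk >= 7 OR amount BETWEEN 1556 AND 4213 → 14140
txn_id=17: risk >= 70 AND amount BETWEEN 2549 AND 4135 → 3579
txn_id=18: risk >= 56 AND merchant <> 'M02' → 17815

23300, 17385, 21105, 22855, 6025, 5300, 18015, 4845, 3046, 3125, 4118, 14140, 3579, 17815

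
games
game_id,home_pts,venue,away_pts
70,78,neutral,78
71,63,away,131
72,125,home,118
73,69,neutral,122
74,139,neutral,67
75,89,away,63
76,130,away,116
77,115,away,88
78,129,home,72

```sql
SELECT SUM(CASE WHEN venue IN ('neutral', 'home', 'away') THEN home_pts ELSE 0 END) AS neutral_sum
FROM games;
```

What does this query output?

937

game_id=70: ✓ → 78
game_id=71: ✓ → 63
game_id=72: ✓ → 125
game_id=73: ✓ → 69
game_id=74: ✓ → 139
game_id=75: ✓ → 89
game_id=76: ✓ → 130
game_id=77: ✓ → 115
game_id=78: ✓ → 129
neutral_sum = 78 + 63 + 125 + 69 + 139 + 89 + 130 + 115 + 129 = 937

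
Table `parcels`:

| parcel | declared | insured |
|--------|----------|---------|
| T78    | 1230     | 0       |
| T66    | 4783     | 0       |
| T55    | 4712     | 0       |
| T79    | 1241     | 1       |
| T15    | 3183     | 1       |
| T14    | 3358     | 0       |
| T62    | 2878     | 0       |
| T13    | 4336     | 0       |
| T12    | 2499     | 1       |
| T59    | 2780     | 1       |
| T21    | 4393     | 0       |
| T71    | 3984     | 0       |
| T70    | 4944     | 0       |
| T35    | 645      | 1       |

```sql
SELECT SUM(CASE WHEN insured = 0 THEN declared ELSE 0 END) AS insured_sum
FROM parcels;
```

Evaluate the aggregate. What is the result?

34618

parcel=T78: ✓ → 1230
parcel=T66: ✓ → 4783
parcel=T55: ✓ → 4712
parcel=T79: ✗
parcel=T15: ✗
parcel=T14: ✓ → 3358
parcel=T62: ✓ → 2878
parcel=T13: ✓ → 4336
parcel=T12: ✗
parcel=T59: ✗
parcel=T21: ✓ → 4393
parcel=T71: ✓ → 3984
parcel=T70: ✓ → 4944
parcel=T35: ✗
insured_sum = 1230 + 4783 + 4712 + 3358 + 2878 + 4336 + 4393 + 3984 + 4944 = 34618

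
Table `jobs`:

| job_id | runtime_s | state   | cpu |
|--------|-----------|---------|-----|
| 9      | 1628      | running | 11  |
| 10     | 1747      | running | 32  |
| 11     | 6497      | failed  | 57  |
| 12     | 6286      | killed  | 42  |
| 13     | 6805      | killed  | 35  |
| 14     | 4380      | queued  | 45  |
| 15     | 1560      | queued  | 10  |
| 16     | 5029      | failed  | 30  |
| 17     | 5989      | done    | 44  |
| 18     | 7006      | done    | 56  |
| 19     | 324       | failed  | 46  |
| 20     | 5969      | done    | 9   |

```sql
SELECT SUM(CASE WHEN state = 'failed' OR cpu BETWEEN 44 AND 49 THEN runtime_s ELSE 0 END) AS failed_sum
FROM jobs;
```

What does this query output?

job_id=9: ✗
job_id=10: ✗
job_id=11: ✓ → 6497
job_id=12: ✗
job_id=13: ✗
job_id=14: ✓ → 4380
job_id=15: ✗
job_id=16: ✓ → 5029
job_id=17: ✓ → 5989
job_id=18: ✗
job_id=19: ✓ → 324
job_id=20: ✗
failed_sum = 6497 + 4380 + 5029 + 5989 + 324 = 22219

22219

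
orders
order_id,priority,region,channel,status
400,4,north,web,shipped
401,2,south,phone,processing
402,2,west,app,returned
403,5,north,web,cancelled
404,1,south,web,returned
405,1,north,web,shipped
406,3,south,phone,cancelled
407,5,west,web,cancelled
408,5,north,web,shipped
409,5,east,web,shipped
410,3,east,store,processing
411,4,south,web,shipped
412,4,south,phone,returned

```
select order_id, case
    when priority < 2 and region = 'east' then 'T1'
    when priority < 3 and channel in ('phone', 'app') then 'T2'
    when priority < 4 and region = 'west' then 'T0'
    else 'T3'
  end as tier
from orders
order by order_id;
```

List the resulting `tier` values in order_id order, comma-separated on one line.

T3, T2, T2, T3, T3, T3, T3, T3, T3, T3, T3, T3, T3

order_id=400: ELSE → T3
order_id=401: priority < 3 and channel in ('phone', 'app') → T2
order_id=402: priority < 3 and channel in ('phone', 'app') → T2
order_id=403: ELSE → T3
order_id=404: ELSE → T3
order_id=405: ELSE → T3
order_id=406: ELSE → T3
order_id=407: ELSE → T3
order_id=408: ELSE → T3
order_id=409: ELSE → T3
order_id=410: ELSE → T3
order_id=411: ELSE → T3
order_id=412: ELSE → T3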